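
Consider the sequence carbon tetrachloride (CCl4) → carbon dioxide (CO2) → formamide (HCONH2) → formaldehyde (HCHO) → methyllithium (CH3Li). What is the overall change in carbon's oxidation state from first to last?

Carbon oxidation states along the series — carbon tetrachloride: +4, carbon dioxide: +4, formamide: +2, formaldehyde: 0, methyllithium: -4.
Net change = -4 − (+4) = -8.

-8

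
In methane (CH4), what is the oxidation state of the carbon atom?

-4

Assign +1 per bond to O/N/halogen, −1 per bond to H or an electropositive element, and 0 per bond to carbon.
The carbon has one bond to H (-1), one bond to H (-1), one bond to H (-1), one bond to H (-1).
Oxidation state = -1 − 1 − 1 − 1 = -4.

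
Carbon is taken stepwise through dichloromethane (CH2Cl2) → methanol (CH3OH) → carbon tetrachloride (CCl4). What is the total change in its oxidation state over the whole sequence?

Carbon oxidation states along the series — dichloromethane: 0, methanol: -2, carbon tetrachloride: +4.
Net change = +4 − (0) = +4.

+4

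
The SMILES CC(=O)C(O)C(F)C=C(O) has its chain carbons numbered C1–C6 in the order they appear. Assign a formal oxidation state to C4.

0

Bonds to more-electronegative neighbours contribute +1 each, bonds to H or metals contribute −1 each, and C–C bonds contribute 0.
C4 has one bond to C (0), one bond to C (0), one bond to F (+1), one bond to H (-1).
Oxidation state = 0 + 0 + 1 − 1 = 0.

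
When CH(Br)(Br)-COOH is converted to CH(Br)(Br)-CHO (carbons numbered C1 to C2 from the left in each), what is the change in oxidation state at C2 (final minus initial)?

-2

Before: C2 has 1 bond to C, 3 bonds to O → oxidation state +3.
After: C2 has 1 bond to C, 1 bond to H, 2 bonds to O → oxidation state +1.
Δ = +1 − (+3) = -2, so this is a reduction at C2.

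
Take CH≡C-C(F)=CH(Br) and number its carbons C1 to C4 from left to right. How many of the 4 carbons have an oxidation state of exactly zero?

2

Tallying each carbon's bonds:
C1: 3C, 1H → 0 − 1 = -1
C2: 4C → 0 = 0
C3: 3C, 1F → 0 + 1 = +1
C4: 2C, 1H, 1Br → 0 − 1 + 1 = 0
2 carbons (C2, C4) meet the condition.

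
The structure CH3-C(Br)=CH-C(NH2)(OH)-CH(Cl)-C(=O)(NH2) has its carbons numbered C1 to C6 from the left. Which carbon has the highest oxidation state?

Tallying each carbon's bonds:
C1: 1C, 3H → 0 − 3 = -3
C2: 3C, 1Br → 0 + 1 = +1
C3: 3C, 1H → 0 − 1 = -1
C4: 2C, 1O, 1N → 0 + 1 + 1 = +2
C5: 2C, 1H, 1Cl → 0 − 1 + 1 = 0
C6: 1C, 2O, 1N → 0 + 2 + 1 = +3
The most oxidised carbon is C6 at +3.

C6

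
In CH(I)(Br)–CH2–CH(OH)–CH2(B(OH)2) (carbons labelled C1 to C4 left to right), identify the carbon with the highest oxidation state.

Each bond to a more electronegative atom (O, N, halogen) counts +1, each bond to a less electronegative atom (H, metal, B, Si) counts −1, and each C–C bond counts 0. Tallying each carbon:
C1: 1C, 1H, 1Br, 1I → 0 − 1 + 1 + 1 = +1
C2: 2C, 2H → 0 − 2 = -2
C3: 2C, 1H, 1O → 0 − 1 + 1 = 0
C4: 1C, 2H, 1B → 0 − 2 − 1 = -3
The most oxidised carbon is C1 at +1.

C1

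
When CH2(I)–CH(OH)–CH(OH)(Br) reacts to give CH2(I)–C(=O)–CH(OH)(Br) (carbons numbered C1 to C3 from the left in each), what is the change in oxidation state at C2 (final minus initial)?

+2

Before: C2 has 2 bonds to C, 1 bond to H, 1 bond to O → oxidation state 0.
After: C2 has 2 bonds to C, 2 bonds to O → oxidation state +2.
Δ = +2 − (0) = +2, so this is an oxidation at C2.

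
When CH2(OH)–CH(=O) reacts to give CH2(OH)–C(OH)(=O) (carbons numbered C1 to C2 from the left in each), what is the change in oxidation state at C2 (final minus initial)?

+2

Before: C2 has 1 bond to C, 1 bond to H, 2 bonds to O → oxidation state +1.
After: C2 has 1 bond to C, 3 bonds to O → oxidation state +3.
Δ = +3 − (+1) = +2, so this is an oxidation at C2.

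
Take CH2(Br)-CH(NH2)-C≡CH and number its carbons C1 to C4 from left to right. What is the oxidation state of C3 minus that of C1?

+1

C3: 4C → 0 = 0
C1: 1C, 2H, 1Br → 0 − 2 + 1 = -1
Difference: 0 − (-1) = +1.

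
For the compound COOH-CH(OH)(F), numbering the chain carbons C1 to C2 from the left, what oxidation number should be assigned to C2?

+1

Bonds to more-electronegative neighbours contribute +1 each, bonds to H or metals contribute −1 each, and C–C bonds contribute 0.
C2 has one bond to C (0), one bond to O (+1), one bond to H (-1), one bond to F (+1).
Oxidation state = 0 + 1 − 1 + 1 = +1.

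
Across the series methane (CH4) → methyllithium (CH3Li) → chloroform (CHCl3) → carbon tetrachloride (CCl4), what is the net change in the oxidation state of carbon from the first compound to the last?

Carbon oxidation states along the series — methane: -4, methyllithium: -4, chloroform: +2, carbon tetrachloride: +4.
Net change = +4 − (-4) = +8.

+8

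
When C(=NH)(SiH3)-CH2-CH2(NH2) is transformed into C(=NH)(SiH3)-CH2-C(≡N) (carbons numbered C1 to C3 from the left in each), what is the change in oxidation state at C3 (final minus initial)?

Before: C3 has 1 bond to C, 2 bonds to H, 1 bond to N → oxidation state -1.
After: C3 has 1 bond to C, 3 bonds to N → oxidation state +3.
Δ = +3 − (-1) = +4, so this is an oxidation at C3.

+4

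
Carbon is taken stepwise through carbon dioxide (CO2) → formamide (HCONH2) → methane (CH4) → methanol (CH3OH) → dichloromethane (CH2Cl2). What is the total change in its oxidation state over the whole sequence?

-4

Carbon oxidation states along the series — carbon dioxide: +4, formamide: +2, methane: -4, methanol: -2, dichloromethane: 0.
Net change = 0 − (+4) = -4.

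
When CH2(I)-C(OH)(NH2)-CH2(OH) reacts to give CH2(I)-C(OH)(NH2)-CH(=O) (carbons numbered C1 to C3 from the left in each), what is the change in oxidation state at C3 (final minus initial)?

+2

Before: C3 has 1 bond to C, 2 bonds to H, 1 bond to O → oxidation state -1.
After: C3 has 1 bond to C, 1 bond to H, 2 bonds to O → oxidation state +1.
Δ = +1 − (-1) = +2, so this is an oxidation at C3.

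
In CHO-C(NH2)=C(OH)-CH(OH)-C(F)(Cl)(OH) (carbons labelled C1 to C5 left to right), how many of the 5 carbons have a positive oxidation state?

4

Tallying each carbon's bonds:
C1: 1C, 1H, 2O → 0 − 1 + 2 = +1
C2: 3C, 1N → 0 + 1 = +1
C3: 3C, 1O → 0 + 1 = +1
C4: 2C, 1H, 1O → 0 − 1 + 1 = 0
C5: 1C, 1O, 1F, 1Cl → 0 + 1 + 1 + 1 = +3
4 carbons (C1, C2, C3, C5) meet the condition.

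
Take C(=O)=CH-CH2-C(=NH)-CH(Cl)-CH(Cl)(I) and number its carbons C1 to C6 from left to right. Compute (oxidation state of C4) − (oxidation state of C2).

C4: 2C, 2N → 0 + 2 = +2
C2: 3C, 1H → 0 − 1 = -1
Difference: +2 − (-1) = +3.

+3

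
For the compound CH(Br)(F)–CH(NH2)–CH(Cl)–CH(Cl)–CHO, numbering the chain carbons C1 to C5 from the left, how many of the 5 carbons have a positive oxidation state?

Assign +1 per bond to O/N/halogen, −1 per bond to H or an electropositive element, and 0 per bond to carbon. Tallying each carbon:
C1: 1C, 1H, 1F, 1Br → 0 − 1 + 1 + 1 = +1
C2: 2C, 1H, 1N → 0 − 1 + 1 = 0
C3: 2C, 1H, 1Cl → 0 − 1 + 1 = 0
C4: 2C, 1H, 1Cl → 0 − 1 + 1 = 0
C5: 1C, 1H, 2O → 0 − 1 + 2 = +1
2 carbons (C1, C5) meet the condition.

2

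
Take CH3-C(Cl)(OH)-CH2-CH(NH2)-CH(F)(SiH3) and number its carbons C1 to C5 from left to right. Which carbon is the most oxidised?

Each bond to a more electronegative atom (O, N, halogen) counts +1, each bond to a less electronegative atom (H, metal, B, Si) counts −1, and each C–C bond counts 0. Tallying each carbon:
C1: 1C, 3H → 0 − 3 = -3
C2: 2C, 1O, 1Cl → 0 + 1 + 1 = +2
C3: 2C, 2H → 0 − 2 = -2
C4: 2C, 1H, 1N → 0 − 1 + 1 = 0
C5: 1C, 1H, 1F, 1Si → 0 − 1 + 1 − 1 = -1
The most oxidised carbon is C2 at +2.

C2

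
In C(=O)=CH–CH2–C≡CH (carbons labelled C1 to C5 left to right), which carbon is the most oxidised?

Assign +1 per bond to O/N/halogen, −1 per bond to H or an electropositive element, and 0 per bond to carbon. Tallying each carbon:
C1: 2C, 2O → 0 + 2 = +2
C2: 3C, 1H → 0 − 1 = -1
C3: 2C, 2H → 0 − 2 = -2
C4: 4C → 0 = 0
C5: 3C, 1H → 0 − 1 = -1
The most oxidised carbon is C1 at +2.

C1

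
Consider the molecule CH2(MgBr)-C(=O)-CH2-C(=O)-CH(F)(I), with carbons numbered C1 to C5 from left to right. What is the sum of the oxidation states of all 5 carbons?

Bonds to more-electronegative neighbours contribute +1 each, bonds to H or metals contribute −1 each, and C–C bonds contribute 0. Tallying each carbon:
C1: 1C, 2H, 1Mg → 0 − 2 − 1 = -3
C2: 2C, 2O → 0 + 2 = +2
C3: 2C, 2H → 0 − 2 = -2
C4: 2C, 2O → 0 + 2 = +2
C5: 1C, 1H, 1F, 1I → 0 − 1 + 1 + 1 = +1
Sum = -3 + 2 − 2 + 2 + 1 = 0.

0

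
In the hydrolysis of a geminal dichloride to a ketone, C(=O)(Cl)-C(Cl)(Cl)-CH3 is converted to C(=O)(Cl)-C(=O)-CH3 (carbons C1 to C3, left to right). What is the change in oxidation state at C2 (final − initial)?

Before: C2 has 2 bonds to C, 2 bonds to Cl → oxidation state +2.
After: C2 has 2 bonds to C, 2 bonds to O → oxidation state +2.
Δ = +2 − (+2) = 0, so no net redox change at C2.

0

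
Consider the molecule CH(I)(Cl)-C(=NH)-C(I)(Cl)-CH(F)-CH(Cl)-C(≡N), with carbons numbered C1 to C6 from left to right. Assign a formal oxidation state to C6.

+3

C6 has one bond to C (0), a triple bond to N (3×+1 = +3).
Oxidation state = 0 + 3 = +3.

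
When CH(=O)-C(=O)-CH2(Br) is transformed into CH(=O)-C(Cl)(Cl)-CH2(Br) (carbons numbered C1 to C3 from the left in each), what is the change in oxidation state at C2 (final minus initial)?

0

Before: C2 has 2 bonds to C, 2 bonds to O → oxidation state +2.
After: C2 has 2 bonds to C, 2 bonds to Cl → oxidation state +2.
Δ = +2 − (+2) = 0, so no net redox change at C2.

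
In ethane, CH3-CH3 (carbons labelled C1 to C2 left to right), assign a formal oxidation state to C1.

Count +1 for every bond to an atom more electronegative than carbon and −1 for every bond to one less electronegative; C–C bonds are 0.
C1 has one bond to H (-1), one bond to H (-1), one bond to H (-1), one bond to C (0).
Oxidation state = -1 − 1 − 1 + 0 = -3.

-3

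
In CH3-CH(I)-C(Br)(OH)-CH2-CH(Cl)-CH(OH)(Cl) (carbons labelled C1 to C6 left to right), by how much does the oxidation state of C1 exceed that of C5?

C1: 1C, 3H → 0 − 3 = -3
C5: 2C, 1H, 1Cl → 0 − 1 + 1 = 0
Difference: -3 − (0) = -3.

-3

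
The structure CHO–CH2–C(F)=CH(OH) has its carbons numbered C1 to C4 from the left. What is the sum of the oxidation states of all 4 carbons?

Tallying each carbon's bonds:
C1: 1C, 1H, 2O → 0 − 1 + 2 = +1
C2: 2C, 2H → 0 − 2 = -2
C3: 3C, 1F → 0 + 1 = +1
C4: 2C, 1H, 1O → 0 − 1 + 1 = 0
Sum = +1 − 2 + 1 + 0 = 0.

0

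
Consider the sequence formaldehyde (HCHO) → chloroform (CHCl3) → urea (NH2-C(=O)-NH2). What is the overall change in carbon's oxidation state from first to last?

Carbon oxidation states along the series — formaldehyde: 0, chloroform: +2, urea: +4.
Net change = +4 − (0) = +4.

+4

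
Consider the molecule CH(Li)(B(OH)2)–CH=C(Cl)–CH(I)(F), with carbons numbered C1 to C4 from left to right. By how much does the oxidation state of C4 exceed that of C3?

C4: 1C, 1H, 1F, 1I → 0 − 1 + 1 + 1 = +1
C3: 3C, 1Cl → 0 + 1 = +1
Difference: +1 − (+1) = 0.

0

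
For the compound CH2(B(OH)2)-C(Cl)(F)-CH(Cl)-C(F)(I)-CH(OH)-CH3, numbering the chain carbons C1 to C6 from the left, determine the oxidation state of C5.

0

Bonds to more-electronegative neighbours contribute +1 each, bonds to H or metals contribute −1 each, and C–C bonds contribute 0.
C5 has one bond to C (0), one bond to C (0), one bond to O (+1), one bond to H (-1).
Oxidation state = 0 + 0 + 1 − 1 = 0.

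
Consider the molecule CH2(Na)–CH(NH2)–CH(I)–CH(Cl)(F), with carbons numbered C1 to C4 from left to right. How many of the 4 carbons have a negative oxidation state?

Each bond to a more electronegative atom (O, N, halogen) counts +1, each bond to a less electronegative atom (H, metal, B, Si) counts −1, and each C–C bond counts 0. Tallying each carbon:
C1: 1C, 2H, 1Na → 0 − 2 − 1 = -3
C2: 2C, 1H, 1N → 0 − 1 + 1 = 0
C3: 2C, 1H, 1I → 0 − 1 + 1 = 0
C4: 1C, 1H, 1F, 1Cl → 0 − 1 + 1 + 1 = +1
1 carbon (C1) meets the condition.

1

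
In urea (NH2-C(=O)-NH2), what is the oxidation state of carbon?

The carbon has one bond to N (+1), a double bond to O (2×+1 = +2), one bond to N (+1).
Oxidation state = +1 + 2 + 1 = +4.

+4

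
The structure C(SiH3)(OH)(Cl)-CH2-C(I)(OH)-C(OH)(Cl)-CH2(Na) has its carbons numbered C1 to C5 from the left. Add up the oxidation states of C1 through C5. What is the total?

0

Tallying each carbon's bonds:
C1: 1C, 1O, 1Cl, 1Si → 0 + 1 + 1 − 1 = +1
C2: 2C, 2H → 0 − 2 = -2
C3: 2C, 1O, 1I → 0 + 1 + 1 = +2
C4: 2C, 1O, 1Cl → 0 + 1 + 1 = +2
C5: 1C, 2H, 1Na → 0 − 2 − 1 = -3
Sum = +1 − 2 + 2 + 2 − 3 = 0.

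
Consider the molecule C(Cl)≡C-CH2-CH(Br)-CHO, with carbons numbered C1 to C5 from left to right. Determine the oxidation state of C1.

+1

C1 has a triple bond to C (3×0 = 0), one bond to Cl (+1).
Oxidation state = 0 + 1 = +1.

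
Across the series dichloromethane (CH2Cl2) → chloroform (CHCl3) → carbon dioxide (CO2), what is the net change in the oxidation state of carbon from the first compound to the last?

+4

Carbon oxidation states along the series — dichloromethane: 0, chloroform: +2, carbon dioxide: +4.
Net change = +4 − (0) = +4.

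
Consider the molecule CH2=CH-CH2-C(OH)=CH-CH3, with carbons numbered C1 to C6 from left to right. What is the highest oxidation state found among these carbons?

+1

Tallying each carbon's bonds:
C1: 2C, 2H → 0 − 2 = -2
C2: 3C, 1H → 0 − 1 = -1
C3: 2C, 2H → 0 − 2 = -2
C4: 3C, 1O → 0 + 1 = +1
C5: 3C, 1H → 0 − 1 = -1
C6: 1C, 3H → 0 − 3 = -3
The highest value is +1.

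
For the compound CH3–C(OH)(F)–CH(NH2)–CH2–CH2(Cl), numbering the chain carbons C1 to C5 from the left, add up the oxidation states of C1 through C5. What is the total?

-4

Count +1 for every bond to an atom more electronegative than carbon and −1 for every bond to one less electronegative; C–C bonds are 0. Tallying each carbon:
C1: 1C, 3H → 0 − 3 = -3
C2: 2C, 1O, 1F → 0 + 1 + 1 = +2
C3: 2C, 1H, 1N → 0 − 1 + 1 = 0
C4: 2C, 2H → 0 − 2 = -2
C5: 1C, 2H, 1Cl → 0 − 2 + 1 = -1
Sum = -3 + 2 + 0 − 2 − 1 = -4.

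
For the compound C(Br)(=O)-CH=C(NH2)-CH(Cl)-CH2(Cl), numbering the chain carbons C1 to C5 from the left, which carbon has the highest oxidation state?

C1

Bonds to more-electronegative neighbours contribute +1 each, bonds to H or metals contribute −1 each, and C–C bonds contribute 0. Tallying each carbon:
C1: 1C, 2O, 1Br → 0 + 2 + 1 = +3
C2: 3C, 1H → 0 − 1 = -1
C3: 3C, 1N → 0 + 1 = +1
C4: 2C, 1H, 1Cl → 0 − 1 + 1 = 0
C5: 1C, 2H, 1Cl → 0 − 2 + 1 = -1
The most oxidised carbon is C1 at +3.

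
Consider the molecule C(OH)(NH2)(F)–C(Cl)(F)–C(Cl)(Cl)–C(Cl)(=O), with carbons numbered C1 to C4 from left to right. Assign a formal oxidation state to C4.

C4 has one bond to C (0), one bond to Cl (+1), a double bond to O (2×+1 = +2).
Oxidation state = 0 + 1 + 2 = +3.

+3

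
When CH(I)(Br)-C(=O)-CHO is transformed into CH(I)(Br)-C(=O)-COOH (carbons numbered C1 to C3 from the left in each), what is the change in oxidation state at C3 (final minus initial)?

Before: C3 has 1 bond to C, 1 bond to H, 2 bonds to O → oxidation state +1.
After: C3 has 1 bond to C, 3 bonds to O → oxidation state +3.
Δ = +3 − (+1) = +2, so this is an oxidation at C3.

+2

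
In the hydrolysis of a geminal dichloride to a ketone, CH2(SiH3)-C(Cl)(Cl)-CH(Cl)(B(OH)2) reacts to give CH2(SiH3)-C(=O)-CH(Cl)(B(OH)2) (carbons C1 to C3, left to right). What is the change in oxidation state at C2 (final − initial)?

Before: C2 has 2 bonds to C, 2 bonds to Cl → oxidation state +2.
After: C2 has 2 bonds to C, 2 bonds to O → oxidation state +2.
Δ = +2 − (+2) = 0, so no net redox change at C2.

0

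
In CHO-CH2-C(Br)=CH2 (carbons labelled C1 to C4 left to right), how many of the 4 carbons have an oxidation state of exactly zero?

0

Tallying each carbon's bonds:
C1: 1C, 1H, 2O → 0 − 1 + 2 = +1
C2: 2C, 2H → 0 − 2 = -2
C3: 3C, 1Br → 0 + 1 = +1
C4: 2C, 2H → 0 − 2 = -2
0 carbons meet the condition.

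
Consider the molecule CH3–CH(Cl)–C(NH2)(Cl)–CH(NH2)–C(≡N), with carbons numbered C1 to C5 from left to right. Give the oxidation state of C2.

Bonds to more-electronegative neighbours contribute +1 each, bonds to H or metals contribute −1 each, and C–C bonds contribute 0.
C2 has one bond to C (0), one bond to C (0), one bond to H (-1), one bond to Cl (+1).
Oxidation state = 0 + 0 − 1 + 1 = 0.

0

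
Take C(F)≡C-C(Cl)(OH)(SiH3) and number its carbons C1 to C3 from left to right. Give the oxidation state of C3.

+1

Bonds to more-electronegative neighbours contribute +1 each, bonds to H or metals contribute −1 each, and C–C bonds contribute 0.
C3 has one bond to C (0), one bond to Cl (+1), one bond to O (+1), one bond to Si (-1).
Oxidation state = 0 + 1 + 1 − 1 = +1.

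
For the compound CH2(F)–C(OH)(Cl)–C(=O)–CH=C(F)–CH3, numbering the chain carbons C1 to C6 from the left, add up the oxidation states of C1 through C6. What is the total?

0

Tallying each carbon's bonds:
C1: 1C, 2H, 1F → 0 − 2 + 1 = -1
C2: 2C, 1O, 1Cl → 0 + 1 + 1 = +2
C3: 2C, 2O → 0 + 2 = +2
C4: 3C, 1H → 0 − 1 = -1
C5: 3C, 1F → 0 + 1 = +1
C6: 1C, 3H → 0 − 3 = -3
Sum = -1 + 2 + 2 − 1 + 1 − 3 = 0.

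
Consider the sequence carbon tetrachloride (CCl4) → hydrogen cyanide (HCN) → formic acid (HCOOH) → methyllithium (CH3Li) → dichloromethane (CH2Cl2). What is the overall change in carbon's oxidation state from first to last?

Carbon oxidation states along the series — carbon tetrachloride: +4, hydrogen cyanide: +2, formic acid: +2, methyllithium: -4, dichloromethane: 0.
Net change = 0 − (+4) = -4.

-4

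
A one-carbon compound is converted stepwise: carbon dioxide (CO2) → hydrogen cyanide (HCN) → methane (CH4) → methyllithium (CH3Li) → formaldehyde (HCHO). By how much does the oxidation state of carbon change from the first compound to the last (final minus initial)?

Carbon oxidation states along the series — carbon dioxide: +4, hydrogen cyanide: +2, methane: -4, methyllithium: -4, formaldehyde: 0.
Net change = 0 − (+4) = -4.

-4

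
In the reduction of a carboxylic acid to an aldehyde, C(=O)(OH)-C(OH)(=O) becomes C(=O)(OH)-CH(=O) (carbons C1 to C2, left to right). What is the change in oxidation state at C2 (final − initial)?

Before: C2 has 1 bond to C, 3 bonds to O → oxidation state +3.
After: C2 has 1 bond to C, 1 bond to H, 2 bonds to O → oxidation state +1.
Δ = +1 − (+3) = -2, so this is a reduction at C2.

-2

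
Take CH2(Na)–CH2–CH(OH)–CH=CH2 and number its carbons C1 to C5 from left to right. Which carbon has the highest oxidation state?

Each bond to a more electronegative atom (O, N, halogen) counts +1, each bond to a less electronegative atom (H, metal, B, Si) counts −1, and each C–C bond counts 0. Tallying each carbon:
C1: 1C, 2H, 1Na → 0 − 2 − 1 = -3
C2: 2C, 2H → 0 − 2 = -2
C3: 2C, 1H, 1O → 0 − 1 + 1 = 0
C4: 3C, 1H → 0 − 1 = -1
C5: 2C, 2H → 0 − 2 = -2
The most oxidised carbon is C3 at 0.

C3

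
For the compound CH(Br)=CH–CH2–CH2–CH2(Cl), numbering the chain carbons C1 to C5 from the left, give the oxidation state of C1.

Bonds to more-electronegative neighbours contribute +1 each, bonds to H or metals contribute −1 each, and C–C bonds contribute 0.
C1 has a double bond to C (2×0 = 0), one bond to H (-1), one bond to Br (+1).
Oxidation state = 0 − 1 + 1 = 0.

0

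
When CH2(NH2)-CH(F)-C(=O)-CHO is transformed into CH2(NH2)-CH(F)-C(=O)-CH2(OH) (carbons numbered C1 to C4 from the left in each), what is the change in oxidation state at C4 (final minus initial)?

Before: C4 has 1 bond to C, 1 bond to H, 2 bonds to O → oxidation state +1.
After: C4 has 1 bond to C, 2 bonds to H, 1 bond to O → oxidation state -1.
Δ = -1 − (+1) = -2, so this is a reduction at C4.

-2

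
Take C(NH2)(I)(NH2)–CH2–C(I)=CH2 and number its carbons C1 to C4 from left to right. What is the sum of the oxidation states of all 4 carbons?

0

Assign +1 per bond to O/N/halogen, −1 per bond to H or an electropositive element, and 0 per bond to carbon. Tallying each carbon:
C1: 1C, 2N, 1I → 0 + 2 + 1 = +3
C2: 2C, 2H → 0 − 2 = -2
C3: 3C, 1I → 0 + 1 = +1
C4: 2C, 2H → 0 − 2 = -2
Sum = +3 − 2 + 1 − 2 = 0.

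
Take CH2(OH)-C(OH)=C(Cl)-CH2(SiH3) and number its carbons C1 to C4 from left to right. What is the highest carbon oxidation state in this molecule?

Assign +1 per bond to O/N/halogen, −1 per bond to H or an electropositive element, and 0 per bond to carbon. Tallying each carbon:
C1: 1C, 2H, 1O → 0 − 2 + 1 = -1
C2: 3C, 1O → 0 + 1 = +1
C3: 3C, 1Cl → 0 + 1 = +1
C4: 1C, 2H, 1Si → 0 − 2 − 1 = -3
The highest value is +1.

+1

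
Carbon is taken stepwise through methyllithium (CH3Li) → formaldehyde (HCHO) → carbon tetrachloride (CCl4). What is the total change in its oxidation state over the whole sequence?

Carbon oxidation states along the series — methyllithium: -4, formaldehyde: 0, carbon tetrachloride: +4.
Net change = +4 − (-4) = +8.

+8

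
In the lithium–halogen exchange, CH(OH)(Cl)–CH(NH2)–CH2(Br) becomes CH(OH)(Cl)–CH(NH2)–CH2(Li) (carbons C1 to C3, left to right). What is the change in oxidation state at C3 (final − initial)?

-2

Before: C3 has 1 bond to C, 2 bonds to H, 1 bond to Br → oxidation state -1.
After: C3 has 1 bond to C, 2 bonds to H, 1 bond to Li → oxidation state -3.
Δ = -3 − (-1) = -2, so this is a reduction at C3.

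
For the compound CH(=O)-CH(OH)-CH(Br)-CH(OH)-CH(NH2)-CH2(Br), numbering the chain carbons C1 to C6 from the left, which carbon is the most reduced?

Tallying each carbon's bonds:
C1: 1C, 1H, 2O → 0 − 1 + 2 = +1
C2: 2C, 1H, 1O → 0 − 1 + 1 = 0
C3: 2C, 1H, 1Br → 0 − 1 + 1 = 0
C4: 2C, 1H, 1O → 0 − 1 + 1 = 0
C5: 2C, 1H, 1N → 0 − 1 + 1 = 0
C6: 1C, 2H, 1Br → 0 − 2 + 1 = -1
The most reduced carbon is C6 at -1.

C6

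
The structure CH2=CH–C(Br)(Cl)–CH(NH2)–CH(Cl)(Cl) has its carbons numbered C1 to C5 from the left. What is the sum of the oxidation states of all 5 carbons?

0

Count +1 for every bond to an atom more electronegative than carbon and −1 for every bond to one less electronegative; C–C bonds are 0. Tallying each carbon:
C1: 2C, 2H → 0 − 2 = -2
C2: 3C, 1H → 0 − 1 = -1
C3: 2C, 1Cl, 1Br → 0 + 1 + 1 = +2
C4: 2C, 1H, 1N → 0 − 1 + 1 = 0
C5: 1C, 1H, 2Cl → 0 − 1 + 2 = +1
Sum = -2 − 1 + 2 + 0 + 1 = 0.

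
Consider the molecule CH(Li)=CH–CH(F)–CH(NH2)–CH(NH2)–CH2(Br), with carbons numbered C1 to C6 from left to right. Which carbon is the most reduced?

C1

Bonds to more-electronegative neighbours contribute +1 each, bonds to H or metals contribute −1 each, and C–C bonds contribute 0. Tallying each carbon:
C1: 2C, 1H, 1Li → 0 − 1 − 1 = -2
C2: 3C, 1H → 0 − 1 = -1
C3: 2C, 1H, 1F → 0 − 1 + 1 = 0
C4: 2C, 1H, 1N → 0 − 1 + 1 = 0
C5: 2C, 1H, 1N → 0 − 1 + 1 = 0
C6: 1C, 2H, 1Br → 0 − 2 + 1 = -1
The most reduced carbon is C1 at -2.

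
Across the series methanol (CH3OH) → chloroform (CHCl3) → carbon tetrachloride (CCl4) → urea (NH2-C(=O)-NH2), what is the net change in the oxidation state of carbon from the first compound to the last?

Carbon oxidation states along the series — methanol: -2, chloroform: +2, carbon tetrachloride: +4, urea: +4.
Net change = +4 − (-2) = +6.

+6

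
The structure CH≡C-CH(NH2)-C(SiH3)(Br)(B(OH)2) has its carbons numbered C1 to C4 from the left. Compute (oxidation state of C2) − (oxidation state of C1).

C2: 4C → 0 = 0
C1: 3C, 1H → 0 − 1 = -1
Difference: 0 − (-1) = +1.

+1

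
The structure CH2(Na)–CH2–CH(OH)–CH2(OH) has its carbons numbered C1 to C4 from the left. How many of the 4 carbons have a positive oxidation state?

Tallying each carbon's bonds:
C1: 1C, 2H, 1Na → 0 − 2 − 1 = -3
C2: 2C, 2H → 0 − 2 = -2
C3: 2C, 1H, 1O → 0 − 1 + 1 = 0
C4: 1C, 2H, 1O → 0 − 2 + 1 = -1
0 carbons meet the condition.

0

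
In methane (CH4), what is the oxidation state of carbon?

Each bond to a more electronegative atom (O, N, halogen) counts +1, each bond to a less electronegative atom (H, metal, B, Si) counts −1, and each C–C bond counts 0.
The carbon has one bond to H (-1), one bond to H (-1), one bond to H (-1), one bond to H (-1).
Oxidation state = -1 − 1 − 1 − 1 = -4.

-4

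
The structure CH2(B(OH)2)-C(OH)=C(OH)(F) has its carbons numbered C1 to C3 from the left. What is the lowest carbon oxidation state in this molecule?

-3

Tallying each carbon's bonds:
C1: 1C, 2H, 1B → 0 − 2 − 1 = -3
C2: 3C, 1O → 0 + 1 = +1
C3: 2C, 1O, 1F → 0 + 1 + 1 = +2
The lowest value is -3.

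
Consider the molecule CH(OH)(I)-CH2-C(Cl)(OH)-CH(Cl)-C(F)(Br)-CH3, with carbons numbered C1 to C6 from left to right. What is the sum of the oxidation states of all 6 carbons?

Each bond to a more electronegative atom (O, N, halogen) counts +1, each bond to a less electronegative atom (H, metal, B, Si) counts −1, and each C–C bond counts 0. Tallying each carbon:
C1: 1C, 1H, 1O, 1I → 0 − 1 + 1 + 1 = +1
C2: 2C, 2H → 0 − 2 = -2
C3: 2C, 1O, 1Cl → 0 + 1 + 1 = +2
C4: 2C, 1H, 1Cl → 0 − 1 + 1 = 0
C5: 2C, 1F, 1Br → 0 + 1 + 1 = +2
C6: 1C, 3H → 0 − 3 = -3
Sum = +1 − 2 + 2 + 0 + 2 − 3 = 0.

0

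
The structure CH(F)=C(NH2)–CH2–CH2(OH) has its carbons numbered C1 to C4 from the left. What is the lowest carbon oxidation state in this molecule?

-2

Bonds to more-electronegative neighbours contribute +1 each, bonds to H or metals contribute −1 each, and C–C bonds contribute 0. Tallying each carbon:
C1: 2C, 1H, 1F → 0 − 1 + 1 = 0
C2: 3C, 1N → 0 + 1 = +1
C3: 2C, 2H → 0 − 2 = -2
C4: 1C, 2H, 1O → 0 − 2 + 1 = -1
The lowest value is -2.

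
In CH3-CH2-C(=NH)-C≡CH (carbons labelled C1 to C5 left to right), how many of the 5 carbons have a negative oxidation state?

Tallying each carbon's bonds:
C1: 1C, 3H → 0 − 3 = -3
C2: 2C, 2H → 0 − 2 = -2
C3: 2C, 2N → 0 + 2 = +2
C4: 4C → 0 = 0
C5: 3C, 1H → 0 − 1 = -1
3 carbons (C1, C2, C5) meet the condition.

3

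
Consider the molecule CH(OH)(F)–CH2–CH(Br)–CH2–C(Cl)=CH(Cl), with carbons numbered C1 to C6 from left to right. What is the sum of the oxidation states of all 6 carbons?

Bonds to more-electronegative neighbours contribute +1 each, bonds to H or metals contribute −1 each, and C–C bonds contribute 0. Tallying each carbon:
C1: 1C, 1H, 1O, 1F → 0 − 1 + 1 + 1 = +1
C2: 2C, 2H → 0 − 2 = -2
C3: 2C, 1H, 1Br → 0 − 1 + 1 = 0
C4: 2C, 2H → 0 − 2 = -2
C5: 3C, 1Cl → 0 + 1 = +1
C6: 2C, 1H, 1Cl → 0 − 1 + 1 = 0
Sum = +1 − 2 + 0 − 2 + 1 + 0 = -2.

-2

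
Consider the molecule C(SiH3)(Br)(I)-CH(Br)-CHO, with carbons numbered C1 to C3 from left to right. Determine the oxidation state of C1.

+1

C1 has one bond to C (0), one bond to Si (-1), one bond to Br (+1), one bond to I (+1).
Oxidation state = 0 − 1 + 1 + 1 = +1.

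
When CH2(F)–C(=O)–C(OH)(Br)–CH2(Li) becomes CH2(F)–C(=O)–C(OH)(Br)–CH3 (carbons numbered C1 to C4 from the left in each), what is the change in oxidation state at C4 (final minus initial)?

Before: C4 has 1 bond to C, 2 bonds to H, 1 bond to Li → oxidation state -3.
After: C4 has 1 bond to C, 3 bonds to H → oxidation state -3.
Δ = -3 − (-3) = 0, so no net redox change at C4.

0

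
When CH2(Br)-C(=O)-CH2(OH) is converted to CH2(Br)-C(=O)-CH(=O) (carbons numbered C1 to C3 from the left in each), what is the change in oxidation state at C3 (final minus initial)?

+2

Before: C3 has 1 bond to C, 2 bonds to H, 1 bond to O → oxidation state -1.
After: C3 has 1 bond to C, 1 bond to H, 2 bonds to O → oxidation state +1.
Δ = +1 − (-1) = +2, so this is an oxidation at C3.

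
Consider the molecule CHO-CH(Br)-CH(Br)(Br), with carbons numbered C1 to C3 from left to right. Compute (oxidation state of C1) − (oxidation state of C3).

C1: 1C, 1H, 2O → 0 − 1 + 2 = +1
C3: 1C, 1H, 2Br → 0 − 1 + 2 = +1
Difference: +1 − (+1) = 0.

0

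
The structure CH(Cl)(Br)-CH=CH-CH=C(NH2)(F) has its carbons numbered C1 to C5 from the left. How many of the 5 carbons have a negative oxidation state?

Tallying each carbon's bonds:
C1: 1C, 1H, 1Cl, 1Br → 0 − 1 + 1 + 1 = +1
C2: 3C, 1H → 0 − 1 = -1
C3: 3C, 1H → 0 − 1 = -1
C4: 3C, 1H → 0 − 1 = -1
C5: 2C, 1N, 1F → 0 + 1 + 1 = +2
3 carbons (C2, C3, C4) meet the condition.

3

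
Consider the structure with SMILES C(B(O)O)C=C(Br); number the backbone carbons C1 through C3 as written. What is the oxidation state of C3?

Count +1 for every bond to an atom more electronegative than carbon and −1 for every bond to one less electronegative; C–C bonds are 0.
C3 has a double bond to C (2×0 = 0), one bond to Br (+1), one bond to H (-1).
Oxidation state = 0 + 1 − 1 = 0.

0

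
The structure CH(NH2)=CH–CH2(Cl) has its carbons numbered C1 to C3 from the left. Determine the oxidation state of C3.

Count +1 for every bond to an atom more electronegative than carbon and −1 for every bond to one less electronegative; C–C bonds are 0.
C3 has one bond to C (0), one bond to H (-1), one bond to H (-1), one bond to Cl (+1).
Oxidation state = 0 − 1 − 1 + 1 = -1.

-1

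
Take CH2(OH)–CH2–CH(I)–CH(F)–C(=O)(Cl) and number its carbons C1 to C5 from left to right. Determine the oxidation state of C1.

-1

Bonds to more-electronegative neighbours contribute +1 each, bonds to H or metals contribute −1 each, and C–C bonds contribute 0.
C1 has one bond to C (0), one bond to H (-1), one bond to H (-1), one bond to O (+1).
Oxidation state = 0 − 1 − 1 + 1 = -1.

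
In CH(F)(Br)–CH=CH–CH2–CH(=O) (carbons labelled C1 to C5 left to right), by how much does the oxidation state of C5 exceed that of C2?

+2

C5: 1C, 1H, 2O → 0 − 1 + 2 = +1
C2: 3C, 1H → 0 − 1 = -1
Difference: +1 − (-1) = +2.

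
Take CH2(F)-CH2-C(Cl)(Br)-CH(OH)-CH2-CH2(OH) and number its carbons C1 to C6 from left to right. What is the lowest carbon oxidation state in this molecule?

Tallying each carbon's bonds:
C1: 1C, 2H, 1F → 0 − 2 + 1 = -1
C2: 2C, 2H → 0 − 2 = -2
C3: 2C, 1Cl, 1Br → 0 + 1 + 1 = +2
C4: 2C, 1H, 1O → 0 − 1 + 1 = 0
C5: 2C, 2H → 0 − 2 = -2
C6: 1C, 2H, 1O → 0 − 2 + 1 = -1
The lowest value is -2.

-2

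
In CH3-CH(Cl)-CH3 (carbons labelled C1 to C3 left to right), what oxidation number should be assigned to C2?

0

Count +1 for every bond to an atom more electronegative than carbon and −1 for every bond to one less electronegative; C–C bonds are 0.
C2 has one bond to C (0), one bond to C (0), one bond to Cl (+1), one bond to H (-1).
Oxidation state = 0 + 0 + 1 − 1 = 0.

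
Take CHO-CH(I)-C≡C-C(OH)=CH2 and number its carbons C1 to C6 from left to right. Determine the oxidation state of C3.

Assign +1 per bond to O/N/halogen, −1 per bond to H or an electropositive element, and 0 per bond to carbon.
C3 has one bond to C (0), a triple bond to C (3×0 = 0).
Oxidation state = 0 + 0 = 0.

0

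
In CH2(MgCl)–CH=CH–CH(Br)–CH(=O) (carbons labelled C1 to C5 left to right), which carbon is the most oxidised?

C5

Each bond to a more electronegative atom (O, N, halogen) counts +1, each bond to a less electronegative atom (H, metal, B, Si) counts −1, and each C–C bond counts 0. Tallying each carbon:
C1: 1C, 2H, 1Mg → 0 − 2 − 1 = -3
C2: 3C, 1H → 0 − 1 = -1
C3: 3C, 1H → 0 − 1 = -1
C4: 2C, 1H, 1Br → 0 − 1 + 1 = 0
C5: 1C, 1H, 2O → 0 − 1 + 2 = +1
The most oxidised carbon is C5 at +1.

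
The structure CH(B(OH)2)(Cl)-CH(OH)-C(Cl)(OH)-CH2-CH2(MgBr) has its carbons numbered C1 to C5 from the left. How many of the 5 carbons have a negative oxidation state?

3

Assign +1 per bond to O/N/halogen, −1 per bond to H or an electropositive element, and 0 per bond to carbon. Tallying each carbon:
C1: 1C, 1H, 1Cl, 1B → 0 − 1 + 1 − 1 = -1
C2: 2C, 1H, 1O → 0 − 1 + 1 = 0
C3: 2C, 1O, 1Cl → 0 + 1 + 1 = +2
C4: 2C, 2H → 0 − 2 = -2
C5: 1C, 2H, 1Mg → 0 − 2 − 1 = -3
3 carbons (C1, C4, C5) meet the condition.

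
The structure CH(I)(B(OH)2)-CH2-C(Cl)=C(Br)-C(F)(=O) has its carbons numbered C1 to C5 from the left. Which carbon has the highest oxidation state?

Assign +1 per bond to O/N/halogen, −1 per bond to H or an electropositive element, and 0 per bond to carbon. Tallying each carbon:
C1: 1C, 1H, 1I, 1B → 0 − 1 + 1 − 1 = -1
C2: 2C, 2H → 0 − 2 = -2
C3: 3C, 1Cl → 0 + 1 = +1
C4: 3C, 1Br → 0 + 1 = +1
C5: 1C, 2O, 1F → 0 + 2 + 1 = +3
The most oxidised carbon is C5 at +3.

C5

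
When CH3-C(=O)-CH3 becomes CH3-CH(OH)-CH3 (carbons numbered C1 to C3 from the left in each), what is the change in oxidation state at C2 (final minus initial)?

Before: C2 has 2 bonds to C, 2 bonds to O → oxidation state +2.
After: C2 has 2 bonds to C, 1 bond to H, 1 bond to O → oxidation state 0.
Δ = 0 − (+2) = -2, so this is a reduction at C2.

-2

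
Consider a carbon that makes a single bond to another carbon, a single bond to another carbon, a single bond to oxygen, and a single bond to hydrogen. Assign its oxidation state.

0

The carbon has one bond to C (0), one bond to C (0), one bond to H (-1), one bond to O (+1).
Oxidation state = 0 + 0 − 1 + 1 = 0.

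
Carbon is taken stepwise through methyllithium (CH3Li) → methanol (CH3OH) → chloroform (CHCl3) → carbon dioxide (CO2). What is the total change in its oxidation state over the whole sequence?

Carbon oxidation states along the series — methyllithium: -4, methanol: -2, chloroform: +2, carbon dioxide: +4.
Net change = +4 − (-4) = +8.

+8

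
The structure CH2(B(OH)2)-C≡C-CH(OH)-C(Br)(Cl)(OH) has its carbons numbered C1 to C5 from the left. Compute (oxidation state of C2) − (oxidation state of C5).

-3

C2: 4C → 0 = 0
C5: 1C, 1O, 1Cl, 1Br → 0 + 1 + 1 + 1 = +3
Difference: 0 − (+3) = -3.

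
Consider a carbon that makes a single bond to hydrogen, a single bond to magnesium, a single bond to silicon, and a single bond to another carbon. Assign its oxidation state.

The carbon has one bond to C (0), one bond to Mg (-1), one bond to H (-1), one bond to Si (-1).
Oxidation state = 0 − 1 − 1 − 1 = -3.

-3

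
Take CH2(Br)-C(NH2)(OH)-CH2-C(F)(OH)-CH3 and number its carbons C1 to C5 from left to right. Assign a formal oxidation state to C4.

Each bond to a more electronegative atom (O, N, halogen) counts +1, each bond to a less electronegative atom (H, metal, B, Si) counts −1, and each C–C bond counts 0.
C4 has one bond to C (0), one bond to C (0), one bond to F (+1), one bond to O (+1).
Oxidation state = 0 + 0 + 1 + 1 = +2.

+2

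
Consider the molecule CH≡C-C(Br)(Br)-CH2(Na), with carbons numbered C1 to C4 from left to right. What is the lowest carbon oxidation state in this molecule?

Count +1 for every bond to an atom more electronegative than carbon and −1 for every bond to one less electronegative; C–C bonds are 0. Tallying each carbon:
C1: 3C, 1H → 0 − 1 = -1
C2: 4C → 0 = 0
C3: 2C, 2Br → 0 + 2 = +2
C4: 1C, 2H, 1Na → 0 − 2 − 1 = -3
The lowest value is -3.

-3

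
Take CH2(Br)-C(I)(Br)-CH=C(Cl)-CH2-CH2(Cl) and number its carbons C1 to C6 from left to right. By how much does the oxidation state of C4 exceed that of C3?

+2

C4: 3C, 1Cl → 0 + 1 = +1
C3: 3C, 1H → 0 − 1 = -1
Difference: +1 − (-1) = +2.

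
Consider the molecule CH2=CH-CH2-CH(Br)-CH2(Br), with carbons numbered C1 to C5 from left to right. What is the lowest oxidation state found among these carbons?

-2

Tallying each carbon's bonds:
C1: 2C, 2H → 0 − 2 = -2
C2: 3C, 1H → 0 − 1 = -1
C3: 2C, 2H → 0 − 2 = -2
C4: 2C, 1H, 1Br → 0 − 1 + 1 = 0
C5: 1C, 2H, 1Br → 0 − 2 + 1 = -1
The lowest value is -2.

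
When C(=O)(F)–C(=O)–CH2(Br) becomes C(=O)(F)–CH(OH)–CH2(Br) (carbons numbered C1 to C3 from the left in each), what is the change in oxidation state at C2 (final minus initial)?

Before: C2 has 2 bonds to C, 2 bonds to O → oxidation state +2.
After: C2 has 2 bonds to C, 1 bond to H, 1 bond to O → oxidation state 0.
Δ = 0 − (+2) = -2, so this is a reduction at C2.

-2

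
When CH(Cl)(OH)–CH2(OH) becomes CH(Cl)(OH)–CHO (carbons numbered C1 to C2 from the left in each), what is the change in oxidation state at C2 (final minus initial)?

+2

Before: C2 has 1 bond to C, 2 bonds to H, 1 bond to O → oxidation state -1.
After: C2 has 1 bond to C, 1 bond to H, 2 bonds to O → oxidation state +1.
Δ = +1 − (-1) = +2, so this is an oxidation at C2.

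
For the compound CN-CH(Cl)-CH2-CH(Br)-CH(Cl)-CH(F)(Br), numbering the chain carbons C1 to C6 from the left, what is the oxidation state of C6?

+1

Count +1 for every bond to an atom more electronegative than carbon and −1 for every bond to one less electronegative; C–C bonds are 0.
C6 has one bond to C (0), one bond to F (+1), one bond to Br (+1), one bond to H (-1).
Oxidation state = 0 + 1 + 1 − 1 = +1.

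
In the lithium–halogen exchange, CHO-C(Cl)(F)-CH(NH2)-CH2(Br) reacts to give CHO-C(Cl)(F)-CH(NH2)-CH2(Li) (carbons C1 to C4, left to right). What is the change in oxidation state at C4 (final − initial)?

Before: C4 has 1 bond to C, 2 bonds to H, 1 bond to Br → oxidation state -1.
After: C4 has 1 bond to C, 2 bonds to H, 1 bond to Li → oxidation state -3.
Δ = -3 − (-1) = -2, so this is a reduction at C4.

-2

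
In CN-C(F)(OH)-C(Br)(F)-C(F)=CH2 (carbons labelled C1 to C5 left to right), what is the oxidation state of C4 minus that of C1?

C4: 3C, 1F → 0 + 1 = +1
C1: 1C, 3N → 0 + 3 = +3
Difference: +1 − (+3) = -2.

-2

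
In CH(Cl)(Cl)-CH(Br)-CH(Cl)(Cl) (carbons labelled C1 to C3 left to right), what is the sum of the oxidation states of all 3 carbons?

+2

Tallying each carbon's bonds:
C1: 1C, 1H, 2Cl → 0 − 1 + 2 = +1
C2: 2C, 1H, 1Br → 0 − 1 + 1 = 0
C3: 1C, 1H, 2Cl → 0 − 1 + 2 = +1
Sum = +1 + 0 + 1 = +2.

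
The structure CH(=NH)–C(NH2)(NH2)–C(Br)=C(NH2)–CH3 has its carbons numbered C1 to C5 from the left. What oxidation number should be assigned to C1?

C1 has one bond to C (0), a double bond to N (2×+1 = +2), one bond to H (-1).
Oxidation state = 0 + 2 − 1 = +1.

+1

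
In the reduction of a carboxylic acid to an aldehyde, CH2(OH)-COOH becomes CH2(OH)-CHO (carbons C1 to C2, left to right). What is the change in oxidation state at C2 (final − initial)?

Before: C2 has 1 bond to C, 3 bonds to O → oxidation state +3.
After: C2 has 1 bond to C, 1 bond to H, 2 bonds to O → oxidation state +1.
Δ = +1 − (+3) = -2, so this is a reduction at C2.

-2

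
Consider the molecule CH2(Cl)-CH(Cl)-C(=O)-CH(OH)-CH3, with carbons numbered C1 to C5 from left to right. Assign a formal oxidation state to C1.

-1

C1 has one bond to C (0), one bond to H (-1), one bond to Cl (+1), one bond to H (-1).
Oxidation state = 0 − 1 + 1 − 1 = -1.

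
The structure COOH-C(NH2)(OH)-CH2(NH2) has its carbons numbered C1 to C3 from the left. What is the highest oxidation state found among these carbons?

Tallying each carbon's bonds:
C1: 1C, 3O → 0 + 3 = +3
C2: 2C, 1O, 1N → 0 + 1 + 1 = +2
C3: 1C, 2H, 1N → 0 − 2 + 1 = -1
The highest value is +3.

+3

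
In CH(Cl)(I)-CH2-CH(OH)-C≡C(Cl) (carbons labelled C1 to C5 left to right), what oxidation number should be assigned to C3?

0

Assign +1 per bond to O/N/halogen, −1 per bond to H or an electropositive element, and 0 per bond to carbon.
C3 has one bond to C (0), one bond to C (0), one bond to O (+1), one bond to H (-1).
Oxidation state = 0 + 0 + 1 − 1 = 0.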